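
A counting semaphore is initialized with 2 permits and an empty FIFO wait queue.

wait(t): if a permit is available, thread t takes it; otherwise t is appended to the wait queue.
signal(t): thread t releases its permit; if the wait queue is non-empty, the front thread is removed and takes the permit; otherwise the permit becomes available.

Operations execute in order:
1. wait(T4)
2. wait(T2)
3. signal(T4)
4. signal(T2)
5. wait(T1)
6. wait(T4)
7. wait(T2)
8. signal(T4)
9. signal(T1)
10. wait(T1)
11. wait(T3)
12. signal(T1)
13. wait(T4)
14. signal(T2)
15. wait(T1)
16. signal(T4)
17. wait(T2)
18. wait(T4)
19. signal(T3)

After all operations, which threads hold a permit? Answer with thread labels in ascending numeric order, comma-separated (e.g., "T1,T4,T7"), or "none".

Step 1: wait(T4) -> count=1 queue=[] holders={T4}
Step 2: wait(T2) -> count=0 queue=[] holders={T2,T4}
Step 3: signal(T4) -> count=1 queue=[] holders={T2}
Step 4: signal(T2) -> count=2 queue=[] holders={none}
Step 5: wait(T1) -> count=1 queue=[] holders={T1}
Step 6: wait(T4) -> count=0 queue=[] holders={T1,T4}
Step 7: wait(T2) -> count=0 queue=[T2] holders={T1,T4}
Step 8: signal(T4) -> count=0 queue=[] holders={T1,T2}
Step 9: signal(T1) -> count=1 queue=[] holders={T2}
Step 10: wait(T1) -> count=0 queue=[] holders={T1,T2}
Step 11: wait(T3) -> count=0 queue=[T3] holders={T1,T2}
Step 12: signal(T1) -> count=0 queue=[] holders={T2,T3}
Step 13: wait(T4) -> count=0 queue=[T4] holders={T2,T3}
Step 14: signal(T2) -> count=0 queue=[] holders={T3,T4}
Step 15: wait(T1) -> count=0 queue=[T1] holders={T3,T4}
Step 16: signal(T4) -> count=0 queue=[] holders={T1,T3}
Step 17: wait(T2) -> count=0 queue=[T2] holders={T1,T3}
Step 18: wait(T4) -> count=0 queue=[T2,T4] holders={T1,T3}
Step 19: signal(T3) -> count=0 queue=[T4] holders={T1,T2}
Final holders: T1,T2

Answer: T1,T2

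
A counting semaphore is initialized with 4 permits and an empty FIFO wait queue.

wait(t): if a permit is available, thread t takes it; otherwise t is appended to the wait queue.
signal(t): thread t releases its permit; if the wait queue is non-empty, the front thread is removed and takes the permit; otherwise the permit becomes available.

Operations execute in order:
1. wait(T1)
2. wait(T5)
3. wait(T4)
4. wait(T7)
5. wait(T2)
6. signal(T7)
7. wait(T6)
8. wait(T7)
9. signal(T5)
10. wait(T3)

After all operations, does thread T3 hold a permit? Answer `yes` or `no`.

Answer: no

Derivation:
Step 1: wait(T1) -> count=3 queue=[] holders={T1}
Step 2: wait(T5) -> count=2 queue=[] holders={T1,T5}
Step 3: wait(T4) -> count=1 queue=[] holders={T1,T4,T5}
Step 4: wait(T7) -> count=0 queue=[] holders={T1,T4,T5,T7}
Step 5: wait(T2) -> count=0 queue=[T2] holders={T1,T4,T5,T7}
Step 6: signal(T7) -> count=0 queue=[] holders={T1,T2,T4,T5}
Step 7: wait(T6) -> count=0 queue=[T6] holders={T1,T2,T4,T5}
Step 8: wait(T7) -> count=0 queue=[T6,T7] holders={T1,T2,T4,T5}
Step 9: signal(T5) -> count=0 queue=[T7] holders={T1,T2,T4,T6}
Step 10: wait(T3) -> count=0 queue=[T7,T3] holders={T1,T2,T4,T6}
Final holders: {T1,T2,T4,T6} -> T3 not in holders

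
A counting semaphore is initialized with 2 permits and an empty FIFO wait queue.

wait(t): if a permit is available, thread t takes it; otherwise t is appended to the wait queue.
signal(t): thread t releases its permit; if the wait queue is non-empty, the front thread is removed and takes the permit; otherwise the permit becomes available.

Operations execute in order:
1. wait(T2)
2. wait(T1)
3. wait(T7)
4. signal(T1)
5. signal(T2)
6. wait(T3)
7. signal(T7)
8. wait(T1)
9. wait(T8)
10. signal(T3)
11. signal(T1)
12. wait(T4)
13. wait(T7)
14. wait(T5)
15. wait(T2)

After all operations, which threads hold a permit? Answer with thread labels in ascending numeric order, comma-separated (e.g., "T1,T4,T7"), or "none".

Answer: T4,T8

Derivation:
Step 1: wait(T2) -> count=1 queue=[] holders={T2}
Step 2: wait(T1) -> count=0 queue=[] holders={T1,T2}
Step 3: wait(T7) -> count=0 queue=[T7] holders={T1,T2}
Step 4: signal(T1) -> count=0 queue=[] holders={T2,T7}
Step 5: signal(T2) -> count=1 queue=[] holders={T7}
Step 6: wait(T3) -> count=0 queue=[] holders={T3,T7}
Step 7: signal(T7) -> count=1 queue=[] holders={T3}
Step 8: wait(T1) -> count=0 queue=[] holders={T1,T3}
Step 9: wait(T8) -> count=0 queue=[T8] holders={T1,T3}
Step 10: signal(T3) -> count=0 queue=[] holders={T1,T8}
Step 11: signal(T1) -> count=1 queue=[] holders={T8}
Step 12: wait(T4) -> count=0 queue=[] holders={T4,T8}
Step 13: wait(T7) -> count=0 queue=[T7] holders={T4,T8}
Step 14: wait(T5) -> count=0 queue=[T7,T5] holders={T4,T8}
Step 15: wait(T2) -> count=0 queue=[T7,T5,T2] holders={T4,T8}
Final holders: T4,T8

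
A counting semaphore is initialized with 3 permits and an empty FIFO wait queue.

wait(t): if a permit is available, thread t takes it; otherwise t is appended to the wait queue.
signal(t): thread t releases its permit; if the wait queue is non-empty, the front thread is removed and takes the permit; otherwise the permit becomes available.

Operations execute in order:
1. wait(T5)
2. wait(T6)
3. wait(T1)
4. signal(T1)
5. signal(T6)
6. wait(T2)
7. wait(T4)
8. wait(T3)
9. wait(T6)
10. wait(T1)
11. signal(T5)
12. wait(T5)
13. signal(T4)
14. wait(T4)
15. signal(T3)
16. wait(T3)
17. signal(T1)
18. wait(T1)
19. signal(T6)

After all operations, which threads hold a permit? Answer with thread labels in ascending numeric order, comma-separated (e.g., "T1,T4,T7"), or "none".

Step 1: wait(T5) -> count=2 queue=[] holders={T5}
Step 2: wait(T6) -> count=1 queue=[] holders={T5,T6}
Step 3: wait(T1) -> count=0 queue=[] holders={T1,T5,T6}
Step 4: signal(T1) -> count=1 queue=[] holders={T5,T6}
Step 5: signal(T6) -> count=2 queue=[] holders={T5}
Step 6: wait(T2) -> count=1 queue=[] holders={T2,T5}
Step 7: wait(T4) -> count=0 queue=[] holders={T2,T4,T5}
Step 8: wait(T3) -> count=0 queue=[T3] holders={T2,T4,T5}
Step 9: wait(T6) -> count=0 queue=[T3,T6] holders={T2,T4,T5}
Step 10: wait(T1) -> count=0 queue=[T3,T6,T1] holders={T2,T4,T5}
Step 11: signal(T5) -> count=0 queue=[T6,T1] holders={T2,T3,T4}
Step 12: wait(T5) -> count=0 queue=[T6,T1,T5] holders={T2,T3,T4}
Step 13: signal(T4) -> count=0 queue=[T1,T5] holders={T2,T3,T6}
Step 14: wait(T4) -> count=0 queue=[T1,T5,T4] holders={T2,T3,T6}
Step 15: signal(T3) -> count=0 queue=[T5,T4] holders={T1,T2,T6}
Step 16: wait(T3) -> count=0 queue=[T5,T4,T3] holders={T1,T2,T6}
Step 17: signal(T1) -> count=0 queue=[T4,T3] holders={T2,T5,T6}
Step 18: wait(T1) -> count=0 queue=[T4,T3,T1] holders={T2,T5,T6}
Step 19: signal(T6) -> count=0 queue=[T3,T1] holders={T2,T4,T5}
Final holders: T2,T4,T5

Answer: T2,T4,T5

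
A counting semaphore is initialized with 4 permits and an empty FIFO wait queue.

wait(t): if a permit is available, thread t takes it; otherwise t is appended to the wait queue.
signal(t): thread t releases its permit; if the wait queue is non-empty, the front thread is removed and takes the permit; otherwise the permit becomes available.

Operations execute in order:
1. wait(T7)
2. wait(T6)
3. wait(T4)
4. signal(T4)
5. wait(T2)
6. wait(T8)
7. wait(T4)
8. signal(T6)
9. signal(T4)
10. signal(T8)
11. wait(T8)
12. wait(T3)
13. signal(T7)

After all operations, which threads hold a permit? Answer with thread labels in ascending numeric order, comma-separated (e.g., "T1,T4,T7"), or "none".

Step 1: wait(T7) -> count=3 queue=[] holders={T7}
Step 2: wait(T6) -> count=2 queue=[] holders={T6,T7}
Step 3: wait(T4) -> count=1 queue=[] holders={T4,T6,T7}
Step 4: signal(T4) -> count=2 queue=[] holders={T6,T7}
Step 5: wait(T2) -> count=1 queue=[] holders={T2,T6,T7}
Step 6: wait(T8) -> count=0 queue=[] holders={T2,T6,T7,T8}
Step 7: wait(T4) -> count=0 queue=[T4] holders={T2,T6,T7,T8}
Step 8: signal(T6) -> count=0 queue=[] holders={T2,T4,T7,T8}
Step 9: signal(T4) -> count=1 queue=[] holders={T2,T7,T8}
Step 10: signal(T8) -> count=2 queue=[] holders={T2,T7}
Step 11: wait(T8) -> count=1 queue=[] holders={T2,T7,T8}
Step 12: wait(T3) -> count=0 queue=[] holders={T2,T3,T7,T8}
Step 13: signal(T7) -> count=1 queue=[] holders={T2,T3,T8}
Final holders: T2,T3,T8

Answer: T2,T3,T8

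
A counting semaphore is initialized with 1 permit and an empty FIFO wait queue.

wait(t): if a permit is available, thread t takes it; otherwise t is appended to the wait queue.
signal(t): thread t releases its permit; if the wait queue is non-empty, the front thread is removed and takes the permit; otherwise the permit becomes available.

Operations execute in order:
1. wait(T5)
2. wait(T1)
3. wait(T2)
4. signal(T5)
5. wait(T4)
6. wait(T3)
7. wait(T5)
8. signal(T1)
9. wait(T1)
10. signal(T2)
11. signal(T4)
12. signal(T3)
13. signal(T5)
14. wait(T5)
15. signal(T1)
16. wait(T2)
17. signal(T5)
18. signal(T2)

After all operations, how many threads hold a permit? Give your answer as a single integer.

Answer: 0

Derivation:
Step 1: wait(T5) -> count=0 queue=[] holders={T5}
Step 2: wait(T1) -> count=0 queue=[T1] holders={T5}
Step 3: wait(T2) -> count=0 queue=[T1,T2] holders={T5}
Step 4: signal(T5) -> count=0 queue=[T2] holders={T1}
Step 5: wait(T4) -> count=0 queue=[T2,T4] holders={T1}
Step 6: wait(T3) -> count=0 queue=[T2,T4,T3] holders={T1}
Step 7: wait(T5) -> count=0 queue=[T2,T4,T3,T5] holders={T1}
Step 8: signal(T1) -> count=0 queue=[T4,T3,T5] holders={T2}
Step 9: wait(T1) -> count=0 queue=[T4,T3,T5,T1] holders={T2}
Step 10: signal(T2) -> count=0 queue=[T3,T5,T1] holders={T4}
Step 11: signal(T4) -> count=0 queue=[T5,T1] holders={T3}
Step 12: signal(T3) -> count=0 queue=[T1] holders={T5}
Step 13: signal(T5) -> count=0 queue=[] holders={T1}
Step 14: wait(T5) -> count=0 queue=[T5] holders={T1}
Step 15: signal(T1) -> count=0 queue=[] holders={T5}
Step 16: wait(T2) -> count=0 queue=[T2] holders={T5}
Step 17: signal(T5) -> count=0 queue=[] holders={T2}
Step 18: signal(T2) -> count=1 queue=[] holders={none}
Final holders: {none} -> 0 thread(s)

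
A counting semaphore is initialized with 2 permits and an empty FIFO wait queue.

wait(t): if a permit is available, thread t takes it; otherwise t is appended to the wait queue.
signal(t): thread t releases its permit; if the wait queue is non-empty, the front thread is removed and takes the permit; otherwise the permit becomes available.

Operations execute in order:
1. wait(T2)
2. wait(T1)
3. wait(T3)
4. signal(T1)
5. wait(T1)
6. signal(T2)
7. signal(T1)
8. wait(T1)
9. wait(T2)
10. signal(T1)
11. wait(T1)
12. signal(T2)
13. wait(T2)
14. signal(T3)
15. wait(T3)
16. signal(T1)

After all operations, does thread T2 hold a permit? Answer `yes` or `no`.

Answer: yes

Derivation:
Step 1: wait(T2) -> count=1 queue=[] holders={T2}
Step 2: wait(T1) -> count=0 queue=[] holders={T1,T2}
Step 3: wait(T3) -> count=0 queue=[T3] holders={T1,T2}
Step 4: signal(T1) -> count=0 queue=[] holders={T2,T3}
Step 5: wait(T1) -> count=0 queue=[T1] holders={T2,T3}
Step 6: signal(T2) -> count=0 queue=[] holders={T1,T3}
Step 7: signal(T1) -> count=1 queue=[] holders={T3}
Step 8: wait(T1) -> count=0 queue=[] holders={T1,T3}
Step 9: wait(T2) -> count=0 queue=[T2] holders={T1,T3}
Step 10: signal(T1) -> count=0 queue=[] holders={T2,T3}
Step 11: wait(T1) -> count=0 queue=[T1] holders={T2,T3}
Step 12: signal(T2) -> count=0 queue=[] holders={T1,T3}
Step 13: wait(T2) -> count=0 queue=[T2] holders={T1,T3}
Step 14: signal(T3) -> count=0 queue=[] holders={T1,T2}
Step 15: wait(T3) -> count=0 queue=[T3] holders={T1,T2}
Step 16: signal(T1) -> count=0 queue=[] holders={T2,T3}
Final holders: {T2,T3} -> T2 in holders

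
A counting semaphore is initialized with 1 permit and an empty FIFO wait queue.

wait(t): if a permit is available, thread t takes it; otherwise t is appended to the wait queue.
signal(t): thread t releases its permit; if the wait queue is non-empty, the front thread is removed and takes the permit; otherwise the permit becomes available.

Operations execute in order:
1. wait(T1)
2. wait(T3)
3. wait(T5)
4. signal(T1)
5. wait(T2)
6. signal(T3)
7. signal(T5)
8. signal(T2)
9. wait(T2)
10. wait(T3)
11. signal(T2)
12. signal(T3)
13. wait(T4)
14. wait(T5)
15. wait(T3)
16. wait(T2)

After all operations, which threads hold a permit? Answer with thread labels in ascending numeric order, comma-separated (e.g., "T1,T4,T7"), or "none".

Step 1: wait(T1) -> count=0 queue=[] holders={T1}
Step 2: wait(T3) -> count=0 queue=[T3] holders={T1}
Step 3: wait(T5) -> count=0 queue=[T3,T5] holders={T1}
Step 4: signal(T1) -> count=0 queue=[T5] holders={T3}
Step 5: wait(T2) -> count=0 queue=[T5,T2] holders={T3}
Step 6: signal(T3) -> count=0 queue=[T2] holders={T5}
Step 7: signal(T5) -> count=0 queue=[] holders={T2}
Step 8: signal(T2) -> count=1 queue=[] holders={none}
Step 9: wait(T2) -> count=0 queue=[] holders={T2}
Step 10: wait(T3) -> count=0 queue=[T3] holders={T2}
Step 11: signal(T2) -> count=0 queue=[] holders={T3}
Step 12: signal(T3) -> count=1 queue=[] holders={none}
Step 13: wait(T4) -> count=0 queue=[] holders={T4}
Step 14: wait(T5) -> count=0 queue=[T5] holders={T4}
Step 15: wait(T3) -> count=0 queue=[T5,T3] holders={T4}
Step 16: wait(T2) -> count=0 queue=[T5,T3,T2] holders={T4}
Final holders: T4

Answer: T4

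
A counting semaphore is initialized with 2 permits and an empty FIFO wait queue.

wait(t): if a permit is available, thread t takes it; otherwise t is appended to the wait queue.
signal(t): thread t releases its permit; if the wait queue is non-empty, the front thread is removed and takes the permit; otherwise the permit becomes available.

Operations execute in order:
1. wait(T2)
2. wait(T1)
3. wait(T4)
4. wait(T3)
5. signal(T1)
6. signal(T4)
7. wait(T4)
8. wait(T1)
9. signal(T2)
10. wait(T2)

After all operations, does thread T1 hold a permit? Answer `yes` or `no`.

Step 1: wait(T2) -> count=1 queue=[] holders={T2}
Step 2: wait(T1) -> count=0 queue=[] holders={T1,T2}
Step 3: wait(T4) -> count=0 queue=[T4] holders={T1,T2}
Step 4: wait(T3) -> count=0 queue=[T4,T3] holders={T1,T2}
Step 5: signal(T1) -> count=0 queue=[T3] holders={T2,T4}
Step 6: signal(T4) -> count=0 queue=[] holders={T2,T3}
Step 7: wait(T4) -> count=0 queue=[T4] holders={T2,T3}
Step 8: wait(T1) -> count=0 queue=[T4,T1] holders={T2,T3}
Step 9: signal(T2) -> count=0 queue=[T1] holders={T3,T4}
Step 10: wait(T2) -> count=0 queue=[T1,T2] holders={T3,T4}
Final holders: {T3,T4} -> T1 not in holders

Answer: no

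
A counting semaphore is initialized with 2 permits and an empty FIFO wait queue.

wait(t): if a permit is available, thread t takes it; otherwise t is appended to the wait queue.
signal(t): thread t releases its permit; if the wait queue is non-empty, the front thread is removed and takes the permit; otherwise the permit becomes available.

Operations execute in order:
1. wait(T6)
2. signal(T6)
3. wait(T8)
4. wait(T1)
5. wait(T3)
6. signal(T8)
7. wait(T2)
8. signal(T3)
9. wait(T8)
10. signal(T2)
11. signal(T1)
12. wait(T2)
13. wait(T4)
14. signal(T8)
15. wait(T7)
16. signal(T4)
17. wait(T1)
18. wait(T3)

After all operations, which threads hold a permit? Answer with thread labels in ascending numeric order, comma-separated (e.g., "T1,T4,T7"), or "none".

Step 1: wait(T6) -> count=1 queue=[] holders={T6}
Step 2: signal(T6) -> count=2 queue=[] holders={none}
Step 3: wait(T8) -> count=1 queue=[] holders={T8}
Step 4: wait(T1) -> count=0 queue=[] holders={T1,T8}
Step 5: wait(T3) -> count=0 queue=[T3] holders={T1,T8}
Step 6: signal(T8) -> count=0 queue=[] holders={T1,T3}
Step 7: wait(T2) -> count=0 queue=[T2] holders={T1,T3}
Step 8: signal(T3) -> count=0 queue=[] holders={T1,T2}
Step 9: wait(T8) -> count=0 queue=[T8] holders={T1,T2}
Step 10: signal(T2) -> count=0 queue=[] holders={T1,T8}
Step 11: signal(T1) -> count=1 queue=[] holders={T8}
Step 12: wait(T2) -> count=0 queue=[] holders={T2,T8}
Step 13: wait(T4) -> count=0 queue=[T4] holders={T2,T8}
Step 14: signal(T8) -> count=0 queue=[] holders={T2,T4}
Step 15: wait(T7) -> count=0 queue=[T7] holders={T2,T4}
Step 16: signal(T4) -> count=0 queue=[] holders={T2,T7}
Step 17: wait(T1) -> count=0 queue=[T1] holders={T2,T7}
Step 18: wait(T3) -> count=0 queue=[T1,T3] holders={T2,T7}
Final holders: T2,T7

Answer: T2,T7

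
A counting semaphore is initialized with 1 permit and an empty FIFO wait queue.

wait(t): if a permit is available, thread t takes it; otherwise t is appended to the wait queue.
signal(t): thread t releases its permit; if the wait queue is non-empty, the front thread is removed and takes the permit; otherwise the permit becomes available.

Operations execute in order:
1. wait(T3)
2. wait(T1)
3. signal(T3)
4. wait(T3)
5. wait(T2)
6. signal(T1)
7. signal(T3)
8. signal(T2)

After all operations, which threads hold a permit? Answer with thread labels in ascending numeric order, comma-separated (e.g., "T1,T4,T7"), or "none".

Answer: none

Derivation:
Step 1: wait(T3) -> count=0 queue=[] holders={T3}
Step 2: wait(T1) -> count=0 queue=[T1] holders={T3}
Step 3: signal(T3) -> count=0 queue=[] holders={T1}
Step 4: wait(T3) -> count=0 queue=[T3] holders={T1}
Step 5: wait(T2) -> count=0 queue=[T3,T2] holders={T1}
Step 6: signal(T1) -> count=0 queue=[T2] holders={T3}
Step 7: signal(T3) -> count=0 queue=[] holders={T2}
Step 8: signal(T2) -> count=1 queue=[] holders={none}
Final holders: none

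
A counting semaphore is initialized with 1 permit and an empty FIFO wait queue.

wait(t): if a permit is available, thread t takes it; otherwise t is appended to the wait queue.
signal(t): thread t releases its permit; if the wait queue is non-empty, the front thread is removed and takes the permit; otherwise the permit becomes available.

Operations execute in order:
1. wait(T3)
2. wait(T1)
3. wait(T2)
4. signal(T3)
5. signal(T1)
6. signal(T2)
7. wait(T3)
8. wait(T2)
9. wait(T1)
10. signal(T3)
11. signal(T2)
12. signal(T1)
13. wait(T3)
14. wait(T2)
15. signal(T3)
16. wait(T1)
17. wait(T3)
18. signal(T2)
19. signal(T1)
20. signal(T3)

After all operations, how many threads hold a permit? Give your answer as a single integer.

Answer: 0

Derivation:
Step 1: wait(T3) -> count=0 queue=[] holders={T3}
Step 2: wait(T1) -> count=0 queue=[T1] holders={T3}
Step 3: wait(T2) -> count=0 queue=[T1,T2] holders={T3}
Step 4: signal(T3) -> count=0 queue=[T2] holders={T1}
Step 5: signal(T1) -> count=0 queue=[] holders={T2}
Step 6: signal(T2) -> count=1 queue=[] holders={none}
Step 7: wait(T3) -> count=0 queue=[] holders={T3}
Step 8: wait(T2) -> count=0 queue=[T2] holders={T3}
Step 9: wait(T1) -> count=0 queue=[T2,T1] holders={T3}
Step 10: signal(T3) -> count=0 queue=[T1] holders={T2}
Step 11: signal(T2) -> count=0 queue=[] holders={T1}
Step 12: signal(T1) -> count=1 queue=[] holders={none}
Step 13: wait(T3) -> count=0 queue=[] holders={T3}
Step 14: wait(T2) -> count=0 queue=[T2] holders={T3}
Step 15: signal(T3) -> count=0 queue=[] holders={T2}
Step 16: wait(T1) -> count=0 queue=[T1] holders={T2}
Step 17: wait(T3) -> count=0 queue=[T1,T3] holders={T2}
Step 18: signal(T2) -> count=0 queue=[T3] holders={T1}
Step 19: signal(T1) -> count=0 queue=[] holders={T3}
Step 20: signal(T3) -> count=1 queue=[] holders={none}
Final holders: {none} -> 0 thread(s)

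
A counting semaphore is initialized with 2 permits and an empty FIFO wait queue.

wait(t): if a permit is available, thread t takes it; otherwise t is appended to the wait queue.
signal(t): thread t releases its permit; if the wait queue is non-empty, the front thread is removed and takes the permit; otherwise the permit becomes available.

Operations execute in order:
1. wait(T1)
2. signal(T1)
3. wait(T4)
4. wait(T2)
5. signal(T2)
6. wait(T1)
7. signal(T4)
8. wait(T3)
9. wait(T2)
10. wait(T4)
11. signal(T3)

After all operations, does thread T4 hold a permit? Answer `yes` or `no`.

Answer: no

Derivation:
Step 1: wait(T1) -> count=1 queue=[] holders={T1}
Step 2: signal(T1) -> count=2 queue=[] holders={none}
Step 3: wait(T4) -> count=1 queue=[] holders={T4}
Step 4: wait(T2) -> count=0 queue=[] holders={T2,T4}
Step 5: signal(T2) -> count=1 queue=[] holders={T4}
Step 6: wait(T1) -> count=0 queue=[] holders={T1,T4}
Step 7: signal(T4) -> count=1 queue=[] holders={T1}
Step 8: wait(T3) -> count=0 queue=[] holders={T1,T3}
Step 9: wait(T2) -> count=0 queue=[T2] holders={T1,T3}
Step 10: wait(T4) -> count=0 queue=[T2,T4] holders={T1,T3}
Step 11: signal(T3) -> count=0 queue=[T4] holders={T1,T2}
Final holders: {T1,T2} -> T4 not in holders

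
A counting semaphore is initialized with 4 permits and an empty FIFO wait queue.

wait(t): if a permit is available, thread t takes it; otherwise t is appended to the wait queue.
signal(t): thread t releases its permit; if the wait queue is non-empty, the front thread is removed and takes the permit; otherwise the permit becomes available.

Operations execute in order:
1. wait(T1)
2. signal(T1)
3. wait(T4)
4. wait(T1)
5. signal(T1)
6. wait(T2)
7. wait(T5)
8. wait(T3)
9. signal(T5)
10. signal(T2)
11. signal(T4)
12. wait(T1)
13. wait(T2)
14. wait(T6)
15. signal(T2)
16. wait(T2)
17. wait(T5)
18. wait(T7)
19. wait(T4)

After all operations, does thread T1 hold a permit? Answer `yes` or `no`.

Answer: yes

Derivation:
Step 1: wait(T1) -> count=3 queue=[] holders={T1}
Step 2: signal(T1) -> count=4 queue=[] holders={none}
Step 3: wait(T4) -> count=3 queue=[] holders={T4}
Step 4: wait(T1) -> count=2 queue=[] holders={T1,T4}
Step 5: signal(T1) -> count=3 queue=[] holders={T4}
Step 6: wait(T2) -> count=2 queue=[] holders={T2,T4}
Step 7: wait(T5) -> count=1 queue=[] holders={T2,T4,T5}
Step 8: wait(T3) -> count=0 queue=[] holders={T2,T3,T4,T5}
Step 9: signal(T5) -> count=1 queue=[] holders={T2,T3,T4}
Step 10: signal(T2) -> count=2 queue=[] holders={T3,T4}
Step 11: signal(T4) -> count=3 queue=[] holders={T3}
Step 12: wait(T1) -> count=2 queue=[] holders={T1,T3}
Step 13: wait(T2) -> count=1 queue=[] holders={T1,T2,T3}
Step 14: wait(T6) -> count=0 queue=[] holders={T1,T2,T3,T6}
Step 15: signal(T2) -> count=1 queue=[] holders={T1,T3,T6}
Step 16: wait(T2) -> count=0 queue=[] holders={T1,T2,T3,T6}
Step 17: wait(T5) -> count=0 queue=[T5] holders={T1,T2,T3,T6}
Step 18: wait(T7) -> count=0 queue=[T5,T7] holders={T1,T2,T3,T6}
Step 19: wait(T4) -> count=0 queue=[T5,T7,T4] holders={T1,T2,T3,T6}
Final holders: {T1,T2,T3,T6} -> T1 in holders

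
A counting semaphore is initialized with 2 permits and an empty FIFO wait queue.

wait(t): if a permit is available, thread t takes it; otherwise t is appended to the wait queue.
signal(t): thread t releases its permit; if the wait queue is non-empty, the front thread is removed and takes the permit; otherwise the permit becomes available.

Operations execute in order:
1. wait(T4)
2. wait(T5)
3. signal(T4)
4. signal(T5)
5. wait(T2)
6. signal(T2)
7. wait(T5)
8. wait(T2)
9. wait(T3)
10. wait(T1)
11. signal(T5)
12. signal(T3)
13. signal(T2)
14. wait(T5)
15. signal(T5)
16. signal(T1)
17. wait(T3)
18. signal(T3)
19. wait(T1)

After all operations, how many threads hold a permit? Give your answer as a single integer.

Step 1: wait(T4) -> count=1 queue=[] holders={T4}
Step 2: wait(T5) -> count=0 queue=[] holders={T4,T5}
Step 3: signal(T4) -> count=1 queue=[] holders={T5}
Step 4: signal(T5) -> count=2 queue=[] holders={none}
Step 5: wait(T2) -> count=1 queue=[] holders={T2}
Step 6: signal(T2) -> count=2 queue=[] holders={none}
Step 7: wait(T5) -> count=1 queue=[] holders={T5}
Step 8: wait(T2) -> count=0 queue=[] holders={T2,T5}
Step 9: wait(T3) -> count=0 queue=[T3] holders={T2,T5}
Step 10: wait(T1) -> count=0 queue=[T3,T1] holders={T2,T5}
Step 11: signal(T5) -> count=0 queue=[T1] holders={T2,T3}
Step 12: signal(T3) -> count=0 queue=[] holders={T1,T2}
Step 13: signal(T2) -> count=1 queue=[] holders={T1}
Step 14: wait(T5) -> count=0 queue=[] holders={T1,T5}
Step 15: signal(T5) -> count=1 queue=[] holders={T1}
Step 16: signal(T1) -> count=2 queue=[] holders={none}
Step 17: wait(T3) -> count=1 queue=[] holders={T3}
Step 18: signal(T3) -> count=2 queue=[] holders={none}
Step 19: wait(T1) -> count=1 queue=[] holders={T1}
Final holders: {T1} -> 1 thread(s)

Answer: 1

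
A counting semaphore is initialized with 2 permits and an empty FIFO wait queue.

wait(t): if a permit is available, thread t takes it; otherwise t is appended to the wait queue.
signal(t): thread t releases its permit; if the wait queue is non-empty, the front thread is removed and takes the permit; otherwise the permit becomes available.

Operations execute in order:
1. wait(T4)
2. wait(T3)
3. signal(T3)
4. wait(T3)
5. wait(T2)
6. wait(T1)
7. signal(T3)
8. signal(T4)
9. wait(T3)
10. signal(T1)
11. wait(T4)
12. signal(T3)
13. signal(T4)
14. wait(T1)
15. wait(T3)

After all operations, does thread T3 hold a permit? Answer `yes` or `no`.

Answer: no

Derivation:
Step 1: wait(T4) -> count=1 queue=[] holders={T4}
Step 2: wait(T3) -> count=0 queue=[] holders={T3,T4}
Step 3: signal(T3) -> count=1 queue=[] holders={T4}
Step 4: wait(T3) -> count=0 queue=[] holders={T3,T4}
Step 5: wait(T2) -> count=0 queue=[T2] holders={T3,T4}
Step 6: wait(T1) -> count=0 queue=[T2,T1] holders={T3,T4}
Step 7: signal(T3) -> count=0 queue=[T1] holders={T2,T4}
Step 8: signal(T4) -> count=0 queue=[] holders={T1,T2}
Step 9: wait(T3) -> count=0 queue=[T3] holders={T1,T2}
Step 10: signal(T1) -> count=0 queue=[] holders={T2,T3}
Step 11: wait(T4) -> count=0 queue=[T4] holders={T2,T3}
Step 12: signal(T3) -> count=0 queue=[] holders={T2,T4}
Step 13: signal(T4) -> count=1 queue=[] holders={T2}
Step 14: wait(T1) -> count=0 queue=[] holders={T1,T2}
Step 15: wait(T3) -> count=0 queue=[T3] holders={T1,T2}
Final holders: {T1,T2} -> T3 not in holders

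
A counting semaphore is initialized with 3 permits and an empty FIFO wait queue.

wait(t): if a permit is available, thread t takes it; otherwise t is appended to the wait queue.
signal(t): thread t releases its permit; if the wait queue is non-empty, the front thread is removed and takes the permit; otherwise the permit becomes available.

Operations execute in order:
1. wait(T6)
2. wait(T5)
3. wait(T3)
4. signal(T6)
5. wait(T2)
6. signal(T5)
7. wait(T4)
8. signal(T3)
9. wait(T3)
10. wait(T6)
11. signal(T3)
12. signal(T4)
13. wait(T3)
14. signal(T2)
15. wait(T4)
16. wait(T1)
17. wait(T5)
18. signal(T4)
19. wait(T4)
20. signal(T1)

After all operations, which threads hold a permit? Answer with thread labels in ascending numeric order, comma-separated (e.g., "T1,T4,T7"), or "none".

Step 1: wait(T6) -> count=2 queue=[] holders={T6}
Step 2: wait(T5) -> count=1 queue=[] holders={T5,T6}
Step 3: wait(T3) -> count=0 queue=[] holders={T3,T5,T6}
Step 4: signal(T6) -> count=1 queue=[] holders={T3,T5}
Step 5: wait(T2) -> count=0 queue=[] holders={T2,T3,T5}
Step 6: signal(T5) -> count=1 queue=[] holders={T2,T3}
Step 7: wait(T4) -> count=0 queue=[] holders={T2,T3,T4}
Step 8: signal(T3) -> count=1 queue=[] holders={T2,T4}
Step 9: wait(T3) -> count=0 queue=[] holders={T2,T3,T4}
Step 10: wait(T6) -> count=0 queue=[T6] holders={T2,T3,T4}
Step 11: signal(T3) -> count=0 queue=[] holders={T2,T4,T6}
Step 12: signal(T4) -> count=1 queue=[] holders={T2,T6}
Step 13: wait(T3) -> count=0 queue=[] holders={T2,T3,T6}
Step 14: signal(T2) -> count=1 queue=[] holders={T3,T6}
Step 15: wait(T4) -> count=0 queue=[] holders={T3,T4,T6}
Step 16: wait(T1) -> count=0 queue=[T1] holders={T3,T4,T6}
Step 17: wait(T5) -> count=0 queue=[T1,T5] holders={T3,T4,T6}
Step 18: signal(T4) -> count=0 queue=[T5] holders={T1,T3,T6}
Step 19: wait(T4) -> count=0 queue=[T5,T4] holders={T1,T3,T6}
Step 20: signal(T1) -> count=0 queue=[T4] holders={T3,T5,T6}
Final holders: T3,T5,T6

Answer: T3,T5,T6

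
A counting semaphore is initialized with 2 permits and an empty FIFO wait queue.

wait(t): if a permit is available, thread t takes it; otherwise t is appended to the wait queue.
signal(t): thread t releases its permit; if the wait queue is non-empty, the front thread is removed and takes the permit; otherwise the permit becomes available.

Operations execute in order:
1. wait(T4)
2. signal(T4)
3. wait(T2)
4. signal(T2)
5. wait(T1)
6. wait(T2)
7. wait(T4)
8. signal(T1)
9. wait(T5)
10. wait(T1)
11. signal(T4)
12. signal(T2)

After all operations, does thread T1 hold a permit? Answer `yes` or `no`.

Answer: yes

Derivation:
Step 1: wait(T4) -> count=1 queue=[] holders={T4}
Step 2: signal(T4) -> count=2 queue=[] holders={none}
Step 3: wait(T2) -> count=1 queue=[] holders={T2}
Step 4: signal(T2) -> count=2 queue=[] holders={none}
Step 5: wait(T1) -> count=1 queue=[] holders={T1}
Step 6: wait(T2) -> count=0 queue=[] holders={T1,T2}
Step 7: wait(T4) -> count=0 queue=[T4] holders={T1,T2}
Step 8: signal(T1) -> count=0 queue=[] holders={T2,T4}
Step 9: wait(T5) -> count=0 queue=[T5] holders={T2,T4}
Step 10: wait(T1) -> count=0 queue=[T5,T1] holders={T2,T4}
Step 11: signal(T4) -> count=0 queue=[T1] holders={T2,T5}
Step 12: signal(T2) -> count=0 queue=[] holders={T1,T5}
Final holders: {T1,T5} -> T1 in holders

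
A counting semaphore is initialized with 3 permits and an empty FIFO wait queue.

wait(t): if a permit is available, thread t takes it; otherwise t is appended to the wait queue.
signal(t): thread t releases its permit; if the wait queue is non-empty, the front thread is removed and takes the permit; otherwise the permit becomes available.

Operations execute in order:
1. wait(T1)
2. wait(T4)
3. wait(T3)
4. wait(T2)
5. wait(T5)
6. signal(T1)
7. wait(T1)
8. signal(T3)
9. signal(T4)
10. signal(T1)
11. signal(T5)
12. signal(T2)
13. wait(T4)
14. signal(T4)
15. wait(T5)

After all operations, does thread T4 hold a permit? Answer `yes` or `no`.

Step 1: wait(T1) -> count=2 queue=[] holders={T1}
Step 2: wait(T4) -> count=1 queue=[] holders={T1,T4}
Step 3: wait(T3) -> count=0 queue=[] holders={T1,T3,T4}
Step 4: wait(T2) -> count=0 queue=[T2] holders={T1,T3,T4}
Step 5: wait(T5) -> count=0 queue=[T2,T5] holders={T1,T3,T4}
Step 6: signal(T1) -> count=0 queue=[T5] holders={T2,T3,T4}
Step 7: wait(T1) -> count=0 queue=[T5,T1] holders={T2,T3,T4}
Step 8: signal(T3) -> count=0 queue=[T1] holders={T2,T4,T5}
Step 9: signal(T4) -> count=0 queue=[] holders={T1,T2,T5}
Step 10: signal(T1) -> count=1 queue=[] holders={T2,T5}
Step 11: signal(T5) -> count=2 queue=[] holders={T2}
Step 12: signal(T2) -> count=3 queue=[] holders={none}
Step 13: wait(T4) -> count=2 queue=[] holders={T4}
Step 14: signal(T4) -> count=3 queue=[] holders={none}
Step 15: wait(T5) -> count=2 queue=[] holders={T5}
Final holders: {T5} -> T4 not in holders

Answer: no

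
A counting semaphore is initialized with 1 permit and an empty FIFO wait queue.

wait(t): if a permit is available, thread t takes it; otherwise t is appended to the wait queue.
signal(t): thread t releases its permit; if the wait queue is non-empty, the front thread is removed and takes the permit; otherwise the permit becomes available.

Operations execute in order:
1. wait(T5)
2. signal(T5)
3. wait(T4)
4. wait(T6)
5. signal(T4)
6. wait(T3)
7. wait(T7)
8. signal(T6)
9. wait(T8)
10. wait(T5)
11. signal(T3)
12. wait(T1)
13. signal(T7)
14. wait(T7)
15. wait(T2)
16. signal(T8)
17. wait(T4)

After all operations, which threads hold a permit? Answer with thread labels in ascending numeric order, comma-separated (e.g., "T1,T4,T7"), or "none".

Answer: T5

Derivation:
Step 1: wait(T5) -> count=0 queue=[] holders={T5}
Step 2: signal(T5) -> count=1 queue=[] holders={none}
Step 3: wait(T4) -> count=0 queue=[] holders={T4}
Step 4: wait(T6) -> count=0 queue=[T6] holders={T4}
Step 5: signal(T4) -> count=0 queue=[] holders={T6}
Step 6: wait(T3) -> count=0 queue=[T3] holders={T6}
Step 7: wait(T7) -> count=0 queue=[T3,T7] holders={T6}
Step 8: signal(T6) -> count=0 queue=[T7] holders={T3}
Step 9: wait(T8) -> count=0 queue=[T7,T8] holders={T3}
Step 10: wait(T5) -> count=0 queue=[T7,T8,T5] holders={T3}
Step 11: signal(T3) -> count=0 queue=[T8,T5] holders={T7}
Step 12: wait(T1) -> count=0 queue=[T8,T5,T1] holders={T7}
Step 13: signal(T7) -> count=0 queue=[T5,T1] holders={T8}
Step 14: wait(T7) -> count=0 queue=[T5,T1,T7] holders={T8}
Step 15: wait(T2) -> count=0 queue=[T5,T1,T7,T2] holders={T8}
Step 16: signal(T8) -> count=0 queue=[T1,T7,T2] holders={T5}
Step 17: wait(T4) -> count=0 queue=[T1,T7,T2,T4] holders={T5}
Final holders: T5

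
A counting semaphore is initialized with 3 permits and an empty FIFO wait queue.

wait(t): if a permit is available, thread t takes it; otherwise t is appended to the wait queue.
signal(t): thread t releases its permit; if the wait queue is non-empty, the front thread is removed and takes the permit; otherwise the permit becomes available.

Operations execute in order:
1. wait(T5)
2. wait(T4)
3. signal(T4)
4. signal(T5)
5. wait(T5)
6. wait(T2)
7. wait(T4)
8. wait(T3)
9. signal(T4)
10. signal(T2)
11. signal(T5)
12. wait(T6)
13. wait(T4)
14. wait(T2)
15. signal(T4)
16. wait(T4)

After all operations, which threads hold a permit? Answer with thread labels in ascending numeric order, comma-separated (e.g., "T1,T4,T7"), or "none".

Answer: T2,T3,T6

Derivation:
Step 1: wait(T5) -> count=2 queue=[] holders={T5}
Step 2: wait(T4) -> count=1 queue=[] holders={T4,T5}
Step 3: signal(T4) -> count=2 queue=[] holders={T5}
Step 4: signal(T5) -> count=3 queue=[] holders={none}
Step 5: wait(T5) -> count=2 queue=[] holders={T5}
Step 6: wait(T2) -> count=1 queue=[] holders={T2,T5}
Step 7: wait(T4) -> count=0 queue=[] holders={T2,T4,T5}
Step 8: wait(T3) -> count=0 queue=[T3] holders={T2,T4,T5}
Step 9: signal(T4) -> count=0 queue=[] holders={T2,T3,T5}
Step 10: signal(T2) -> count=1 queue=[] holders={T3,T5}
Step 11: signal(T5) -> count=2 queue=[] holders={T3}
Step 12: wait(T6) -> count=1 queue=[] holders={T3,T6}
Step 13: wait(T4) -> count=0 queue=[] holders={T3,T4,T6}
Step 14: wait(T2) -> count=0 queue=[T2] holders={T3,T4,T6}
Step 15: signal(T4) -> count=0 queue=[] holders={T2,T3,T6}
Step 16: wait(T4) -> count=0 queue=[T4] holders={T2,T3,T6}
Final holders: T2,T3,T6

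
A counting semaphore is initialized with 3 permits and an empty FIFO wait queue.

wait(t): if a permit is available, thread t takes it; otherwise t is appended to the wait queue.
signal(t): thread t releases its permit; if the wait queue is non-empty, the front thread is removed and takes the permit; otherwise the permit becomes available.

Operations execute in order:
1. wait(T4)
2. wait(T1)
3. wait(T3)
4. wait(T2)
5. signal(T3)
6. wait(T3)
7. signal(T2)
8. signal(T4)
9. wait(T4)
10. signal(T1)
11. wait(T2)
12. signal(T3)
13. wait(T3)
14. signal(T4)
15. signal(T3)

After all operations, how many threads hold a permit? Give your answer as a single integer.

Answer: 1

Derivation:
Step 1: wait(T4) -> count=2 queue=[] holders={T4}
Step 2: wait(T1) -> count=1 queue=[] holders={T1,T4}
Step 3: wait(T3) -> count=0 queue=[] holders={T1,T3,T4}
Step 4: wait(T2) -> count=0 queue=[T2] holders={T1,T3,T4}
Step 5: signal(T3) -> count=0 queue=[] holders={T1,T2,T4}
Step 6: wait(T3) -> count=0 queue=[T3] holders={T1,T2,T4}
Step 7: signal(T2) -> count=0 queue=[] holders={T1,T3,T4}
Step 8: signal(T4) -> count=1 queue=[] holders={T1,T3}
Step 9: wait(T4) -> count=0 queue=[] holders={T1,T3,T4}
Step 10: signal(T1) -> count=1 queue=[] holders={T3,T4}
Step 11: wait(T2) -> count=0 queue=[] holders={T2,T3,T4}
Step 12: signal(T3) -> count=1 queue=[] holders={T2,T4}
Step 13: wait(T3) -> count=0 queue=[] holders={T2,T3,T4}
Step 14: signal(T4) -> count=1 queue=[] holders={T2,T3}
Step 15: signal(T3) -> count=2 queue=[] holders={T2}
Final holders: {T2} -> 1 thread(s)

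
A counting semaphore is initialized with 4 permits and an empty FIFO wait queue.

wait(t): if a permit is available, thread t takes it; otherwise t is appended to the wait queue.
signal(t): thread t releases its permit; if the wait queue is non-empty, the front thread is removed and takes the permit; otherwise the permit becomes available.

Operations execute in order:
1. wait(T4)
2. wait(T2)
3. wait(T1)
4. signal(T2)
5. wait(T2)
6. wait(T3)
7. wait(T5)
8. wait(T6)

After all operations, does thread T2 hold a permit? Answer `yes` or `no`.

Step 1: wait(T4) -> count=3 queue=[] holders={T4}
Step 2: wait(T2) -> count=2 queue=[] holders={T2,T4}
Step 3: wait(T1) -> count=1 queue=[] holders={T1,T2,T4}
Step 4: signal(T2) -> count=2 queue=[] holders={T1,T4}
Step 5: wait(T2) -> count=1 queue=[] holders={T1,T2,T4}
Step 6: wait(T3) -> count=0 queue=[] holders={T1,T2,T3,T4}
Step 7: wait(T5) -> count=0 queue=[T5] holders={T1,T2,T3,T4}
Step 8: wait(T6) -> count=0 queue=[T5,T6] holders={T1,T2,T3,T4}
Final holders: {T1,T2,T3,T4} -> T2 in holders

Answer: yes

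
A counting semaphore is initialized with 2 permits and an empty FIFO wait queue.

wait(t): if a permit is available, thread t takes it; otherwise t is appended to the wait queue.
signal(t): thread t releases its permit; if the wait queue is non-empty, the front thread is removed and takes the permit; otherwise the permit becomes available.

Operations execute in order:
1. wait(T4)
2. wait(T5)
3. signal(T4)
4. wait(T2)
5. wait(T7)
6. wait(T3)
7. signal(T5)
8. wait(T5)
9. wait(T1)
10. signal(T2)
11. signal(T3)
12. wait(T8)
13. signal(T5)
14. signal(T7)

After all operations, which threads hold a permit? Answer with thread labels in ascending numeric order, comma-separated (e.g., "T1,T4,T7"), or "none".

Answer: T1,T8

Derivation:
Step 1: wait(T4) -> count=1 queue=[] holders={T4}
Step 2: wait(T5) -> count=0 queue=[] holders={T4,T5}
Step 3: signal(T4) -> count=1 queue=[] holders={T5}
Step 4: wait(T2) -> count=0 queue=[] holders={T2,T5}
Step 5: wait(T7) -> count=0 queue=[T7] holders={T2,T5}
Step 6: wait(T3) -> count=0 queue=[T7,T3] holders={T2,T5}
Step 7: signal(T5) -> count=0 queue=[T3] holders={T2,T7}
Step 8: wait(T5) -> count=0 queue=[T3,T5] holders={T2,T7}
Step 9: wait(T1) -> count=0 queue=[T3,T5,T1] holders={T2,T7}
Step 10: signal(T2) -> count=0 queue=[T5,T1] holders={T3,T7}
Step 11: signal(T3) -> count=0 queue=[T1] holders={T5,T7}
Step 12: wait(T8) -> count=0 queue=[T1,T8] holders={T5,T7}
Step 13: signal(T5) -> count=0 queue=[T8] holders={T1,T7}
Step 14: signal(T7) -> count=0 queue=[] holders={T1,T8}
Final holders: T1,T8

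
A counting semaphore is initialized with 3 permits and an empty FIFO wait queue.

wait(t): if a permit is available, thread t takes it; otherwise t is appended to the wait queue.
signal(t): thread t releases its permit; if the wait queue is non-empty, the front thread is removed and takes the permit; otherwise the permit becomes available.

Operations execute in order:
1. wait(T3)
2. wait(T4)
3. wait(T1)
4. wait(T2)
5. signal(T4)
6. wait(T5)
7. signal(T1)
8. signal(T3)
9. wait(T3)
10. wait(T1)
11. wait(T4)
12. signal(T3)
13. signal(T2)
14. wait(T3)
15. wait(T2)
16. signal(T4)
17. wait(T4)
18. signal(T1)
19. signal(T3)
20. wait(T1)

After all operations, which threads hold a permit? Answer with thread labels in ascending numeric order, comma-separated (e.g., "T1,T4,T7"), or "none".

Step 1: wait(T3) -> count=2 queue=[] holders={T3}
Step 2: wait(T4) -> count=1 queue=[] holders={T3,T4}
Step 3: wait(T1) -> count=0 queue=[] holders={T1,T3,T4}
Step 4: wait(T2) -> count=0 queue=[T2] holders={T1,T3,T4}
Step 5: signal(T4) -> count=0 queue=[] holders={T1,T2,T3}
Step 6: wait(T5) -> count=0 queue=[T5] holders={T1,T2,T3}
Step 7: signal(T1) -> count=0 queue=[] holders={T2,T3,T5}
Step 8: signal(T3) -> count=1 queue=[] holders={T2,T5}
Step 9: wait(T3) -> count=0 queue=[] holders={T2,T3,T5}
Step 10: wait(T1) -> count=0 queue=[T1] holders={T2,T3,T5}
Step 11: wait(T4) -> count=0 queue=[T1,T4] holders={T2,T3,T5}
Step 12: signal(T3) -> count=0 queue=[T4] holders={T1,T2,T5}
Step 13: signal(T2) -> count=0 queue=[] holders={T1,T4,T5}
Step 14: wait(T3) -> count=0 queue=[T3] holders={T1,T4,T5}
Step 15: wait(T2) -> count=0 queue=[T3,T2] holders={T1,T4,T5}
Step 16: signal(T4) -> count=0 queue=[T2] holders={T1,T3,T5}
Step 17: wait(T4) -> count=0 queue=[T2,T4] holders={T1,T3,T5}
Step 18: signal(T1) -> count=0 queue=[T4] holders={T2,T3,T5}
Step 19: signal(T3) -> count=0 queue=[] holders={T2,T4,T5}
Step 20: wait(T1) -> count=0 queue=[T1] holders={T2,T4,T5}
Final holders: T2,T4,T5

Answer: T2,T4,T5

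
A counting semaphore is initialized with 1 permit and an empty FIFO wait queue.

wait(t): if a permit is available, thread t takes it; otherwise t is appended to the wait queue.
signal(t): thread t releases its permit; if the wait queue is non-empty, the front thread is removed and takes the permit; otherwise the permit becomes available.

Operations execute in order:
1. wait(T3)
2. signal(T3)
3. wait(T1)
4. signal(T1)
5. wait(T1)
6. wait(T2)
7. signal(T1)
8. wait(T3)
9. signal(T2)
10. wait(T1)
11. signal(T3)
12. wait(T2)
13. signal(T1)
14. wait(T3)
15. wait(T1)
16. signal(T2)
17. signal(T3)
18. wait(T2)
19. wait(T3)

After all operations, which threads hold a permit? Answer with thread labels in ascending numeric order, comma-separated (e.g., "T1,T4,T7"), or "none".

Step 1: wait(T3) -> count=0 queue=[] holders={T3}
Step 2: signal(T3) -> count=1 queue=[] holders={none}
Step 3: wait(T1) -> count=0 queue=[] holders={T1}
Step 4: signal(T1) -> count=1 queue=[] holders={none}
Step 5: wait(T1) -> count=0 queue=[] holders={T1}
Step 6: wait(T2) -> count=0 queue=[T2] holders={T1}
Step 7: signal(T1) -> count=0 queue=[] holders={T2}
Step 8: wait(T3) -> count=0 queue=[T3] holders={T2}
Step 9: signal(T2) -> count=0 queue=[] holders={T3}
Step 10: wait(T1) -> count=0 queue=[T1] holders={T3}
Step 11: signal(T3) -> count=0 queue=[] holders={T1}
Step 12: wait(T2) -> count=0 queue=[T2] holders={T1}
Step 13: signal(T1) -> count=0 queue=[] holders={T2}
Step 14: wait(T3) -> count=0 queue=[T3] holders={T2}
Step 15: wait(T1) -> count=0 queue=[T3,T1] holders={T2}
Step 16: signal(T2) -> count=0 queue=[T1] holders={T3}
Step 17: signal(T3) -> count=0 queue=[] holders={T1}
Step 18: wait(T2) -> count=0 queue=[T2] holders={T1}
Step 19: wait(T3) -> count=0 queue=[T2,T3] holders={T1}
Final holders: T1

Answer: T1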